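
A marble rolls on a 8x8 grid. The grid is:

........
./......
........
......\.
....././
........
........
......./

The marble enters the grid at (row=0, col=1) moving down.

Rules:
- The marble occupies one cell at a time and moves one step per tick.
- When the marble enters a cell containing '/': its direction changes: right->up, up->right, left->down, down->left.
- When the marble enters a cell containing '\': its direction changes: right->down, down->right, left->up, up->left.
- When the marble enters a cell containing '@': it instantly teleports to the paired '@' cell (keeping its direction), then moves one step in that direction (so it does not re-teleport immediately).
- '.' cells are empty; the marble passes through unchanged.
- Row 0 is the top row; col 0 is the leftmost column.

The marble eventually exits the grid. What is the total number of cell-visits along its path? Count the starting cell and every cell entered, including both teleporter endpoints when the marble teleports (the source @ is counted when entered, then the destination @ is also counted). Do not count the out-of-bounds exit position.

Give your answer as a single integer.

Step 1: enter (0,1), '.' pass, move down to (1,1)
Step 2: enter (1,1), '/' deflects down->left, move left to (1,0)
Step 3: enter (1,0), '.' pass, move left to (1,-1)
Step 4: at (1,-1) — EXIT via left edge, pos 1
Path length (cell visits): 3

Answer: 3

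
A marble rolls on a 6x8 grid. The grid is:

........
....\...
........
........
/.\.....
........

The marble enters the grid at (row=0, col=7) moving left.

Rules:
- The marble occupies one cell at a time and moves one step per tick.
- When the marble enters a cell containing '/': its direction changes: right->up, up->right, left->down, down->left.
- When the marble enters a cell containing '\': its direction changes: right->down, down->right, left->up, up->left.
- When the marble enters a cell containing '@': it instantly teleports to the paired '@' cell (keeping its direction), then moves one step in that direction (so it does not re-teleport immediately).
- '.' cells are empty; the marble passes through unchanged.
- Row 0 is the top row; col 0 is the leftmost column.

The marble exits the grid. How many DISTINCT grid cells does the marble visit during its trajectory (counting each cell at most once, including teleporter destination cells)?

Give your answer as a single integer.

Step 1: enter (0,7), '.' pass, move left to (0,6)
Step 2: enter (0,6), '.' pass, move left to (0,5)
Step 3: enter (0,5), '.' pass, move left to (0,4)
Step 4: enter (0,4), '.' pass, move left to (0,3)
Step 5: enter (0,3), '.' pass, move left to (0,2)
Step 6: enter (0,2), '.' pass, move left to (0,1)
Step 7: enter (0,1), '.' pass, move left to (0,0)
Step 8: enter (0,0), '.' pass, move left to (0,-1)
Step 9: at (0,-1) — EXIT via left edge, pos 0
Distinct cells visited: 8 (path length 8)

Answer: 8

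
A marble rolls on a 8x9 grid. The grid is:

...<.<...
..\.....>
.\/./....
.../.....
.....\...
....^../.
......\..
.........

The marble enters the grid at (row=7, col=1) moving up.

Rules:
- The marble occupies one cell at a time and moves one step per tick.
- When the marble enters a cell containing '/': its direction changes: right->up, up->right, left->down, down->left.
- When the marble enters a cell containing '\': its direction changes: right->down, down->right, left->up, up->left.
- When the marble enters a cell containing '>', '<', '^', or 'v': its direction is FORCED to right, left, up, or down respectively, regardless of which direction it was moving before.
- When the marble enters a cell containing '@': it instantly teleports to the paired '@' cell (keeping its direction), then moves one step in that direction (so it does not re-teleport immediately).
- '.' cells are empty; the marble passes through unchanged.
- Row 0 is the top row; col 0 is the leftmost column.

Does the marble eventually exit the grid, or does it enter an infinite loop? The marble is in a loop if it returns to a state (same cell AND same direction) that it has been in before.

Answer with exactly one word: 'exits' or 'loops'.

Answer: exits

Derivation:
Step 1: enter (7,1), '.' pass, move up to (6,1)
Step 2: enter (6,1), '.' pass, move up to (5,1)
Step 3: enter (5,1), '.' pass, move up to (4,1)
Step 4: enter (4,1), '.' pass, move up to (3,1)
Step 5: enter (3,1), '.' pass, move up to (2,1)
Step 6: enter (2,1), '\' deflects up->left, move left to (2,0)
Step 7: enter (2,0), '.' pass, move left to (2,-1)
Step 8: at (2,-1) — EXIT via left edge, pos 2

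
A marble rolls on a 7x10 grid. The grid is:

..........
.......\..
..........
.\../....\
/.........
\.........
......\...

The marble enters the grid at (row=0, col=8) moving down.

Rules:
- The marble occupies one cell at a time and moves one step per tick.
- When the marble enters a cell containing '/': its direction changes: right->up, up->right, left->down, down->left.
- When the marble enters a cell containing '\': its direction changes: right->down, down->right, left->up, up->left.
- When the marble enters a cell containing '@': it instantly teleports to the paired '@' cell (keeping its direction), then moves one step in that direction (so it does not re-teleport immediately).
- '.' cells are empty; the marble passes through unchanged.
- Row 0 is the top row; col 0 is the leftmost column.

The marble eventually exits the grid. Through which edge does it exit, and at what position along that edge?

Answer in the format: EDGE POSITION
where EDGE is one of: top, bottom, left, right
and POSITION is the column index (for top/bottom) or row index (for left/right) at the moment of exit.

Answer: bottom 8

Derivation:
Step 1: enter (0,8), '.' pass, move down to (1,8)
Step 2: enter (1,8), '.' pass, move down to (2,8)
Step 3: enter (2,8), '.' pass, move down to (3,8)
Step 4: enter (3,8), '.' pass, move down to (4,8)
Step 5: enter (4,8), '.' pass, move down to (5,8)
Step 6: enter (5,8), '.' pass, move down to (6,8)
Step 7: enter (6,8), '.' pass, move down to (7,8)
Step 8: at (7,8) — EXIT via bottom edge, pos 8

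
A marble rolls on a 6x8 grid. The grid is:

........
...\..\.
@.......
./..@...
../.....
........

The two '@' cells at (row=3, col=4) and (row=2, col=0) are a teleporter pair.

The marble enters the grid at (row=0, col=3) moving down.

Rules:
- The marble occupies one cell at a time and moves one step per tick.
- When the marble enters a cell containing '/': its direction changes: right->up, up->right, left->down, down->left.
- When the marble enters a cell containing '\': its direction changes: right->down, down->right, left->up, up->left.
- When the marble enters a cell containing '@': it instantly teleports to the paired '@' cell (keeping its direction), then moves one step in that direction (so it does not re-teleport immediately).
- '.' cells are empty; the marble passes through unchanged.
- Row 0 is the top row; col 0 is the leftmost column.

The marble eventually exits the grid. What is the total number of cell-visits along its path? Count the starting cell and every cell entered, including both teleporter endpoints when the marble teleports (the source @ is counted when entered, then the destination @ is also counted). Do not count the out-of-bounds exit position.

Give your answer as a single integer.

Answer: 9

Derivation:
Step 1: enter (0,3), '.' pass, move down to (1,3)
Step 2: enter (1,3), '\' deflects down->right, move right to (1,4)
Step 3: enter (1,4), '.' pass, move right to (1,5)
Step 4: enter (1,5), '.' pass, move right to (1,6)
Step 5: enter (1,6), '\' deflects right->down, move down to (2,6)
Step 6: enter (2,6), '.' pass, move down to (3,6)
Step 7: enter (3,6), '.' pass, move down to (4,6)
Step 8: enter (4,6), '.' pass, move down to (5,6)
Step 9: enter (5,6), '.' pass, move down to (6,6)
Step 10: at (6,6) — EXIT via bottom edge, pos 6
Path length (cell visits): 9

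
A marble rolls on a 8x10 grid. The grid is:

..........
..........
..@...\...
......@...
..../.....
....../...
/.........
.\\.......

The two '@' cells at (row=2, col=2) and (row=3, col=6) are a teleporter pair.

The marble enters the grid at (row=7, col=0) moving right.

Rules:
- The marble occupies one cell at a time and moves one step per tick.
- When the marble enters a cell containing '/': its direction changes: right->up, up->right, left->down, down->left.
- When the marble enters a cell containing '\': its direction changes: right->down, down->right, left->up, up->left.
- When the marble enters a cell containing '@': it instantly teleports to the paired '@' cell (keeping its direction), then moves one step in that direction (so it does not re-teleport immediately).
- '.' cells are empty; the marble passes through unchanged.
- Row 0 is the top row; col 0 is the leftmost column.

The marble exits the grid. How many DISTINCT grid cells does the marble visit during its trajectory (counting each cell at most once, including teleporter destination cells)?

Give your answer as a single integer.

Answer: 2

Derivation:
Step 1: enter (7,0), '.' pass, move right to (7,1)
Step 2: enter (7,1), '\' deflects right->down, move down to (8,1)
Step 3: at (8,1) — EXIT via bottom edge, pos 1
Distinct cells visited: 2 (path length 2)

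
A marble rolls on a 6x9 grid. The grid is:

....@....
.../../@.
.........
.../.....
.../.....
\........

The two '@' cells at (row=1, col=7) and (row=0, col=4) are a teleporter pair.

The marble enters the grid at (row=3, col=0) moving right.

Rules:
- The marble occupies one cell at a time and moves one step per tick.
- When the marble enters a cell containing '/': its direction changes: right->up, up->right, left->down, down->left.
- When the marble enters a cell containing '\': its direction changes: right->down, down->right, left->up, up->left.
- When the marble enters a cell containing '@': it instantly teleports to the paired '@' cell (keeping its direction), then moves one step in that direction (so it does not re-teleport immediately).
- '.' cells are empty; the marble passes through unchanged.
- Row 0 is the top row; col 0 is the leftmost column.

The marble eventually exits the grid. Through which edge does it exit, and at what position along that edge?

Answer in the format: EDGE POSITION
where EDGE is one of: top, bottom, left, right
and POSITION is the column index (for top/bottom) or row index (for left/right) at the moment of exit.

Step 1: enter (3,0), '.' pass, move right to (3,1)
Step 2: enter (3,1), '.' pass, move right to (3,2)
Step 3: enter (3,2), '.' pass, move right to (3,3)
Step 4: enter (3,3), '/' deflects right->up, move up to (2,3)
Step 5: enter (2,3), '.' pass, move up to (1,3)
Step 6: enter (1,3), '/' deflects up->right, move right to (1,4)
Step 7: enter (1,4), '.' pass, move right to (1,5)
Step 8: enter (1,5), '.' pass, move right to (1,6)
Step 9: enter (1,6), '/' deflects right->up, move up to (0,6)
Step 10: enter (0,6), '.' pass, move up to (-1,6)
Step 11: at (-1,6) — EXIT via top edge, pos 6

Answer: top 6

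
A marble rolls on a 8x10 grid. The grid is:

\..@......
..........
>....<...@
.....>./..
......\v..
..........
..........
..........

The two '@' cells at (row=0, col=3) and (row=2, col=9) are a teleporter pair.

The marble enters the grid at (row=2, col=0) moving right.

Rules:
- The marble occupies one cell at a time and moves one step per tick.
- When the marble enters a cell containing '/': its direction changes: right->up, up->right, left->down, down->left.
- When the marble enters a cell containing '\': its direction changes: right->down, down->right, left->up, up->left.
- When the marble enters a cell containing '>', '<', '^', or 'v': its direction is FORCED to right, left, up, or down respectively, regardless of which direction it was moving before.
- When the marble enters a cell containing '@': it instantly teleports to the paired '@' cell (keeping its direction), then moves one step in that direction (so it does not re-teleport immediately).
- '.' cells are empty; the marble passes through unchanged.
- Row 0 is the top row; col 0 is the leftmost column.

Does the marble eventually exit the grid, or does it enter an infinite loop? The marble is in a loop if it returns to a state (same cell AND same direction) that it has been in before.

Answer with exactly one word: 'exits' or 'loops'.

Answer: loops

Derivation:
Step 1: enter (2,0), '>' forces right->right, move right to (2,1)
Step 2: enter (2,1), '.' pass, move right to (2,2)
Step 3: enter (2,2), '.' pass, move right to (2,3)
Step 4: enter (2,3), '.' pass, move right to (2,4)
Step 5: enter (2,4), '.' pass, move right to (2,5)
Step 6: enter (2,5), '<' forces right->left, move left to (2,4)
Step 7: enter (2,4), '.' pass, move left to (2,3)
Step 8: enter (2,3), '.' pass, move left to (2,2)
Step 9: enter (2,2), '.' pass, move left to (2,1)
Step 10: enter (2,1), '.' pass, move left to (2,0)
Step 11: enter (2,0), '>' forces left->right, move right to (2,1)
Step 12: at (2,1) dir=right — LOOP DETECTED (seen before)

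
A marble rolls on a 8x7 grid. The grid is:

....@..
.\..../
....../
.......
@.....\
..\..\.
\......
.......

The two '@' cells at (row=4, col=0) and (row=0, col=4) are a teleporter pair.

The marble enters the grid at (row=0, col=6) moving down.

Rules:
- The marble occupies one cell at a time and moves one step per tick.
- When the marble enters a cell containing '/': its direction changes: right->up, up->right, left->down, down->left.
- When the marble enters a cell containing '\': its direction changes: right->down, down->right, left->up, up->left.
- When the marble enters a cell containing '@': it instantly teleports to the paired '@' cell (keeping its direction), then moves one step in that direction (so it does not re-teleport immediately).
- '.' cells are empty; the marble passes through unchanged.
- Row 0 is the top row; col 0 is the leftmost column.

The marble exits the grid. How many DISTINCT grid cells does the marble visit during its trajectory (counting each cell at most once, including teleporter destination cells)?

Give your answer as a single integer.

Answer: 8

Derivation:
Step 1: enter (0,6), '.' pass, move down to (1,6)
Step 2: enter (1,6), '/' deflects down->left, move left to (1,5)
Step 3: enter (1,5), '.' pass, move left to (1,4)
Step 4: enter (1,4), '.' pass, move left to (1,3)
Step 5: enter (1,3), '.' pass, move left to (1,2)
Step 6: enter (1,2), '.' pass, move left to (1,1)
Step 7: enter (1,1), '\' deflects left->up, move up to (0,1)
Step 8: enter (0,1), '.' pass, move up to (-1,1)
Step 9: at (-1,1) — EXIT via top edge, pos 1
Distinct cells visited: 8 (path length 8)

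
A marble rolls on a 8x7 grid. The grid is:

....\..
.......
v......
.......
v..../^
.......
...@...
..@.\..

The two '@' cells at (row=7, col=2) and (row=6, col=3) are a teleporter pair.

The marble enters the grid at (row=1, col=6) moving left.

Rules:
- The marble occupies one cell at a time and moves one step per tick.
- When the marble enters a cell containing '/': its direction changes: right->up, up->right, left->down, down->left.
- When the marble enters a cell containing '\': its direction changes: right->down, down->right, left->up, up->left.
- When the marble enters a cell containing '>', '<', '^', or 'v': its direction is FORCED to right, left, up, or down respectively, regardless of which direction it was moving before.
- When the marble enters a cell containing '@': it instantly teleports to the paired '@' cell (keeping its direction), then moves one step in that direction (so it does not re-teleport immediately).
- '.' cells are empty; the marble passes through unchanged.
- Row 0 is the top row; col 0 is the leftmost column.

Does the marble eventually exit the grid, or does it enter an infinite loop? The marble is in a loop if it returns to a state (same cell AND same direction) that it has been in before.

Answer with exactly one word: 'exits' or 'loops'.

Step 1: enter (1,6), '.' pass, move left to (1,5)
Step 2: enter (1,5), '.' pass, move left to (1,4)
Step 3: enter (1,4), '.' pass, move left to (1,3)
Step 4: enter (1,3), '.' pass, move left to (1,2)
Step 5: enter (1,2), '.' pass, move left to (1,1)
Step 6: enter (1,1), '.' pass, move left to (1,0)
Step 7: enter (1,0), '.' pass, move left to (1,-1)
Step 8: at (1,-1) — EXIT via left edge, pos 1

Answer: exits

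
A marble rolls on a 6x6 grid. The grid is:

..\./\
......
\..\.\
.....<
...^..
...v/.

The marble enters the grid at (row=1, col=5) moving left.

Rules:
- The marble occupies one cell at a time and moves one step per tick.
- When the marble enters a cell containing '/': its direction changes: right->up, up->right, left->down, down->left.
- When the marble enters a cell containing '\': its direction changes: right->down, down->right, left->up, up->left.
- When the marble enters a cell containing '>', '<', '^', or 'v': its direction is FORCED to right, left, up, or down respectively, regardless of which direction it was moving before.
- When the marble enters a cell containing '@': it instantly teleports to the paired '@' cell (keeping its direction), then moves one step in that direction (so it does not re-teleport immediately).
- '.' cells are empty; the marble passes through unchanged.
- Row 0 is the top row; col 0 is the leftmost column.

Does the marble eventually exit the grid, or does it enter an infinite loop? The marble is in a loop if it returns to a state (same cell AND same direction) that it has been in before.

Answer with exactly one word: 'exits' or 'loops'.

Answer: exits

Derivation:
Step 1: enter (1,5), '.' pass, move left to (1,4)
Step 2: enter (1,4), '.' pass, move left to (1,3)
Step 3: enter (1,3), '.' pass, move left to (1,2)
Step 4: enter (1,2), '.' pass, move left to (1,1)
Step 5: enter (1,1), '.' pass, move left to (1,0)
Step 6: enter (1,0), '.' pass, move left to (1,-1)
Step 7: at (1,-1) — EXIT via left edge, pos 1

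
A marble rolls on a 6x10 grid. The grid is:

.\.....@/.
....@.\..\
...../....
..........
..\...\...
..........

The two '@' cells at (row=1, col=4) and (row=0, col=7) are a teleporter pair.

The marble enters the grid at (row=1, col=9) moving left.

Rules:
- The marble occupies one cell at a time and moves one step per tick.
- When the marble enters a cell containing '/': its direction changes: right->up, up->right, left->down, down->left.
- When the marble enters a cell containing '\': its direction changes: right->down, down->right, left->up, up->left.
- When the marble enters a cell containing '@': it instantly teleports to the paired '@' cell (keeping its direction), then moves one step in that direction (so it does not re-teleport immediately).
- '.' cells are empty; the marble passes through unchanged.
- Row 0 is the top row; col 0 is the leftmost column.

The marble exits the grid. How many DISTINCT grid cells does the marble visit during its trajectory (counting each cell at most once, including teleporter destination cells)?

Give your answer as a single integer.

Step 1: enter (1,9), '\' deflects left->up, move up to (0,9)
Step 2: enter (0,9), '.' pass, move up to (-1,9)
Step 3: at (-1,9) — EXIT via top edge, pos 9
Distinct cells visited: 2 (path length 2)

Answer: 2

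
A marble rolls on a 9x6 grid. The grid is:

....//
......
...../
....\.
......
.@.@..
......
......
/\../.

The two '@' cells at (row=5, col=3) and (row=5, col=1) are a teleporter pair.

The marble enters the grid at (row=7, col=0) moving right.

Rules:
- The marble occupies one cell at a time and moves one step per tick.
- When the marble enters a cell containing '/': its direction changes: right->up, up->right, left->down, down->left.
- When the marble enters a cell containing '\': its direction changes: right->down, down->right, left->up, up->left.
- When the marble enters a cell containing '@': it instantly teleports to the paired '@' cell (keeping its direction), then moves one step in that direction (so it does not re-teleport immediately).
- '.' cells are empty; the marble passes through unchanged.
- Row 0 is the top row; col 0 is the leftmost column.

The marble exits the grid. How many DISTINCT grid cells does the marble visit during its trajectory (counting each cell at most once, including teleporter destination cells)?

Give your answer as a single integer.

Answer: 6

Derivation:
Step 1: enter (7,0), '.' pass, move right to (7,1)
Step 2: enter (7,1), '.' pass, move right to (7,2)
Step 3: enter (7,2), '.' pass, move right to (7,3)
Step 4: enter (7,3), '.' pass, move right to (7,4)
Step 5: enter (7,4), '.' pass, move right to (7,5)
Step 6: enter (7,5), '.' pass, move right to (7,6)
Step 7: at (7,6) — EXIT via right edge, pos 7
Distinct cells visited: 6 (path length 6)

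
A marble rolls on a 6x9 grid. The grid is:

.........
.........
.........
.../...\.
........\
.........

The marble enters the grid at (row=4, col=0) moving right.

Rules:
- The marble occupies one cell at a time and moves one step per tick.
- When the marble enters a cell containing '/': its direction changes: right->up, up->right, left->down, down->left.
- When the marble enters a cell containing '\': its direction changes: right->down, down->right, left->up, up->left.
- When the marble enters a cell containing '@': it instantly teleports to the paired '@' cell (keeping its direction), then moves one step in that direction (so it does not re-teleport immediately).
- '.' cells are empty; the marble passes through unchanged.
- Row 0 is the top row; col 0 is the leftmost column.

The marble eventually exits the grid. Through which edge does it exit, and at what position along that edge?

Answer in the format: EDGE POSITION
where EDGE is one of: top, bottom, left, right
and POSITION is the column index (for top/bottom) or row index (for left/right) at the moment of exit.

Answer: bottom 8

Derivation:
Step 1: enter (4,0), '.' pass, move right to (4,1)
Step 2: enter (4,1), '.' pass, move right to (4,2)
Step 3: enter (4,2), '.' pass, move right to (4,3)
Step 4: enter (4,3), '.' pass, move right to (4,4)
Step 5: enter (4,4), '.' pass, move right to (4,5)
Step 6: enter (4,5), '.' pass, move right to (4,6)
Step 7: enter (4,6), '.' pass, move right to (4,7)
Step 8: enter (4,7), '.' pass, move right to (4,8)
Step 9: enter (4,8), '\' deflects right->down, move down to (5,8)
Step 10: enter (5,8), '.' pass, move down to (6,8)
Step 11: at (6,8) — EXIT via bottom edge, pos 8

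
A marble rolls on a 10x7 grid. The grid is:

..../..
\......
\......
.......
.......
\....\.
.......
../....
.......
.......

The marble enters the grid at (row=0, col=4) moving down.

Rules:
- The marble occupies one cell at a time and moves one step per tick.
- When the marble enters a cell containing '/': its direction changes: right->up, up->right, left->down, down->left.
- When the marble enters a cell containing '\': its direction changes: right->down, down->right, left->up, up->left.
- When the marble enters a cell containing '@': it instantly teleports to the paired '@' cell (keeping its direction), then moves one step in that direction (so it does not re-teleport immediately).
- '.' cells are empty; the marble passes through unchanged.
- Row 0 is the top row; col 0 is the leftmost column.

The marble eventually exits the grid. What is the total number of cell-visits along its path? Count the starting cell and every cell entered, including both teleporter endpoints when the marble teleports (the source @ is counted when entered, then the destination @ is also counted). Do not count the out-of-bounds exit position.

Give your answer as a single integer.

Answer: 5

Derivation:
Step 1: enter (0,4), '/' deflects down->left, move left to (0,3)
Step 2: enter (0,3), '.' pass, move left to (0,2)
Step 3: enter (0,2), '.' pass, move left to (0,1)
Step 4: enter (0,1), '.' pass, move left to (0,0)
Step 5: enter (0,0), '.' pass, move left to (0,-1)
Step 6: at (0,-1) — EXIT via left edge, pos 0
Path length (cell visits): 5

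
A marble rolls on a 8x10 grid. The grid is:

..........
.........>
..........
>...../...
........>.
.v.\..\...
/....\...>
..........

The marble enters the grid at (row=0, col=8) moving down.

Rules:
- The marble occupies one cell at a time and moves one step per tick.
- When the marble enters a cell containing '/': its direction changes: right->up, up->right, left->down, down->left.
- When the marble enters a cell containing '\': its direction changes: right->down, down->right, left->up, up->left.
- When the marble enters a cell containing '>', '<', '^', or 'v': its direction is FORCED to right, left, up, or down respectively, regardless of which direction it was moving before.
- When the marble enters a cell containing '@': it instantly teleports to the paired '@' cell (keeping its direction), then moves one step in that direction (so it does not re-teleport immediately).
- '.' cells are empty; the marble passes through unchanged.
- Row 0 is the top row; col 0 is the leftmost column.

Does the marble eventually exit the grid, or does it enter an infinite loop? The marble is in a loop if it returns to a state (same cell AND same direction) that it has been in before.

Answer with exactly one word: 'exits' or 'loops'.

Step 1: enter (0,8), '.' pass, move down to (1,8)
Step 2: enter (1,8), '.' pass, move down to (2,8)
Step 3: enter (2,8), '.' pass, move down to (3,8)
Step 4: enter (3,8), '.' pass, move down to (4,8)
Step 5: enter (4,8), '>' forces down->right, move right to (4,9)
Step 6: enter (4,9), '.' pass, move right to (4,10)
Step 7: at (4,10) — EXIT via right edge, pos 4

Answer: exits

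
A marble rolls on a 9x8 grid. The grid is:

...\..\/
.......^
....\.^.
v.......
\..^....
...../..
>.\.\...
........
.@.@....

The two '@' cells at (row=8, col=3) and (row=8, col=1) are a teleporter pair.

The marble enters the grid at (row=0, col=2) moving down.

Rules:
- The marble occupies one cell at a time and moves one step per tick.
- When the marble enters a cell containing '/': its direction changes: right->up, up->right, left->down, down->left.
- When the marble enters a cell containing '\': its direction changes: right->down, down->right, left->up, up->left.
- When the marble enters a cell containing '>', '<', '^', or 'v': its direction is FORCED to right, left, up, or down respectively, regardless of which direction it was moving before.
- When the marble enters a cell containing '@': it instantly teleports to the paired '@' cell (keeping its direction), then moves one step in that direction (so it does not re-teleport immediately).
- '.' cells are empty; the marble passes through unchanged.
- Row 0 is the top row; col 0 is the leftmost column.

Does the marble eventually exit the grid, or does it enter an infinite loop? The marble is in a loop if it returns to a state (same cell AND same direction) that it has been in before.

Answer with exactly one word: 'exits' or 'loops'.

Step 1: enter (0,2), '.' pass, move down to (1,2)
Step 2: enter (1,2), '.' pass, move down to (2,2)
Step 3: enter (2,2), '.' pass, move down to (3,2)
Step 4: enter (3,2), '.' pass, move down to (4,2)
Step 5: enter (4,2), '.' pass, move down to (5,2)
Step 6: enter (5,2), '.' pass, move down to (6,2)
Step 7: enter (6,2), '\' deflects down->right, move right to (6,3)
Step 8: enter (6,3), '.' pass, move right to (6,4)
Step 9: enter (6,4), '\' deflects right->down, move down to (7,4)
Step 10: enter (7,4), '.' pass, move down to (8,4)
Step 11: enter (8,4), '.' pass, move down to (9,4)
Step 12: at (9,4) — EXIT via bottom edge, pos 4

Answer: exits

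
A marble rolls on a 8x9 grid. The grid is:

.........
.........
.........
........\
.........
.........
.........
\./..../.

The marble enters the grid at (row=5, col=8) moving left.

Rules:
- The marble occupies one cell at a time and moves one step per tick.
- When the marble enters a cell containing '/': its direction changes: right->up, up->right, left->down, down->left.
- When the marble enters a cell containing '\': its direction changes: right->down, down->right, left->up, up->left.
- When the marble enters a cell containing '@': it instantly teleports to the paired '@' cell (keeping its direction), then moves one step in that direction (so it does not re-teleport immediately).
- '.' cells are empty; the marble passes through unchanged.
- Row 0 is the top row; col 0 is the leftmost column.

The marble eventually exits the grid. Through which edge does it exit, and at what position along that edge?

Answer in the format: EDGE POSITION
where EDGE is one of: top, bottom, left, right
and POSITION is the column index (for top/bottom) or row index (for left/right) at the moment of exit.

Answer: left 5

Derivation:
Step 1: enter (5,8), '.' pass, move left to (5,7)
Step 2: enter (5,7), '.' pass, move left to (5,6)
Step 3: enter (5,6), '.' pass, move left to (5,5)
Step 4: enter (5,5), '.' pass, move left to (5,4)
Step 5: enter (5,4), '.' pass, move left to (5,3)
Step 6: enter (5,3), '.' pass, move left to (5,2)
Step 7: enter (5,2), '.' pass, move left to (5,1)
Step 8: enter (5,1), '.' pass, move left to (5,0)
Step 9: enter (5,0), '.' pass, move left to (5,-1)
Step 10: at (5,-1) — EXIT via left edge, pos 5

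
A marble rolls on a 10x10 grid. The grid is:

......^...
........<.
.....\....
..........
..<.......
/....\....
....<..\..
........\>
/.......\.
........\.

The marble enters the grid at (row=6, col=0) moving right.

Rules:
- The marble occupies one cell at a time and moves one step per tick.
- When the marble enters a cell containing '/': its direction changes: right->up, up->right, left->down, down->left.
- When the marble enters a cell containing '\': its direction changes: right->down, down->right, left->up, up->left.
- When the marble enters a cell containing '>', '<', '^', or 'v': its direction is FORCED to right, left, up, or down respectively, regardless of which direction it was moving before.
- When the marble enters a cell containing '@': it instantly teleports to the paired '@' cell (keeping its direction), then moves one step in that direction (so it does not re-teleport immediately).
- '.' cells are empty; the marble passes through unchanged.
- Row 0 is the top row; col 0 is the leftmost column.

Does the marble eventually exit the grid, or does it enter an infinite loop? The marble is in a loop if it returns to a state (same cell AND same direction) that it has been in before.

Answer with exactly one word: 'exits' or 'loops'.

Step 1: enter (6,0), '.' pass, move right to (6,1)
Step 2: enter (6,1), '.' pass, move right to (6,2)
Step 3: enter (6,2), '.' pass, move right to (6,3)
Step 4: enter (6,3), '.' pass, move right to (6,4)
Step 5: enter (6,4), '<' forces right->left, move left to (6,3)
Step 6: enter (6,3), '.' pass, move left to (6,2)
Step 7: enter (6,2), '.' pass, move left to (6,1)
Step 8: enter (6,1), '.' pass, move left to (6,0)
Step 9: enter (6,0), '.' pass, move left to (6,-1)
Step 10: at (6,-1) — EXIT via left edge, pos 6

Answer: exits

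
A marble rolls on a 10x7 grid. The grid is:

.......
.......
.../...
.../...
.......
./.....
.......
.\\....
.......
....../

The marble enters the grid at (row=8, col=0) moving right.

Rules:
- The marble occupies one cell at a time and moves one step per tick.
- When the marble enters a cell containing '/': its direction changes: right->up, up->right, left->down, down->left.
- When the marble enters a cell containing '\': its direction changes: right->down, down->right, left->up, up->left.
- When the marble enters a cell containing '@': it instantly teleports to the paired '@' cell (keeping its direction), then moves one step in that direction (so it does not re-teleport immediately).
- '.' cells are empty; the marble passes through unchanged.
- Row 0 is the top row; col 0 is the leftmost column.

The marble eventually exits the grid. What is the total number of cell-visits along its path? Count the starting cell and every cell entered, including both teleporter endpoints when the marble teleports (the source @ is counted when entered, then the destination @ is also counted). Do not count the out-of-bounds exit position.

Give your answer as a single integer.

Step 1: enter (8,0), '.' pass, move right to (8,1)
Step 2: enter (8,1), '.' pass, move right to (8,2)
Step 3: enter (8,2), '.' pass, move right to (8,3)
Step 4: enter (8,3), '.' pass, move right to (8,4)
Step 5: enter (8,4), '.' pass, move right to (8,5)
Step 6: enter (8,5), '.' pass, move right to (8,6)
Step 7: enter (8,6), '.' pass, move right to (8,7)
Step 8: at (8,7) — EXIT via right edge, pos 8
Path length (cell visits): 7

Answer: 7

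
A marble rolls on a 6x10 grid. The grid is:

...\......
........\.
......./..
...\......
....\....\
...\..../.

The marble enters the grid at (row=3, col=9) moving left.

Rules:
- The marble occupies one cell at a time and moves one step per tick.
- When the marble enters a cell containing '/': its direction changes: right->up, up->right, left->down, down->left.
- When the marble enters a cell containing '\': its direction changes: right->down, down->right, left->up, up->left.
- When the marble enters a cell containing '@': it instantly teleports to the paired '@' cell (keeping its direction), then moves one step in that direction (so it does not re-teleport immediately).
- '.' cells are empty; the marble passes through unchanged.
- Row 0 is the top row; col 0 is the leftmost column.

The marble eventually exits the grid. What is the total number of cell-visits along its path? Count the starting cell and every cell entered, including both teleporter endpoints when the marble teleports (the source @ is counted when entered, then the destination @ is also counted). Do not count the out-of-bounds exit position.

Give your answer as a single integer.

Step 1: enter (3,9), '.' pass, move left to (3,8)
Step 2: enter (3,8), '.' pass, move left to (3,7)
Step 3: enter (3,7), '.' pass, move left to (3,6)
Step 4: enter (3,6), '.' pass, move left to (3,5)
Step 5: enter (3,5), '.' pass, move left to (3,4)
Step 6: enter (3,4), '.' pass, move left to (3,3)
Step 7: enter (3,3), '\' deflects left->up, move up to (2,3)
Step 8: enter (2,3), '.' pass, move up to (1,3)
Step 9: enter (1,3), '.' pass, move up to (0,3)
Step 10: enter (0,3), '\' deflects up->left, move left to (0,2)
Step 11: enter (0,2), '.' pass, move left to (0,1)
Step 12: enter (0,1), '.' pass, move left to (0,0)
Step 13: enter (0,0), '.' pass, move left to (0,-1)
Step 14: at (0,-1) — EXIT via left edge, pos 0
Path length (cell visits): 13

Answer: 13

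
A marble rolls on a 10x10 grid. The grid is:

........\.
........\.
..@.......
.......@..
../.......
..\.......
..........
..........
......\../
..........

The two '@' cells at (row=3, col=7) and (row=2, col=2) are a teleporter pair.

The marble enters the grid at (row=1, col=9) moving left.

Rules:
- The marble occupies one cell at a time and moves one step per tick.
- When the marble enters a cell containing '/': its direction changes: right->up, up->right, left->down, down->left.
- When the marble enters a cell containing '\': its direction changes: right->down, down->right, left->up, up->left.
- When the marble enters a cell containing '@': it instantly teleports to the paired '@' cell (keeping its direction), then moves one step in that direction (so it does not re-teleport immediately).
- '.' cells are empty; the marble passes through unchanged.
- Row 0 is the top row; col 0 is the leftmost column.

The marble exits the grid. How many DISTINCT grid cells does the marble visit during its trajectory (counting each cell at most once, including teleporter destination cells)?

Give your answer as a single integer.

Answer: 11

Derivation:
Step 1: enter (1,9), '.' pass, move left to (1,8)
Step 2: enter (1,8), '\' deflects left->up, move up to (0,8)
Step 3: enter (0,8), '\' deflects up->left, move left to (0,7)
Step 4: enter (0,7), '.' pass, move left to (0,6)
Step 5: enter (0,6), '.' pass, move left to (0,5)
Step 6: enter (0,5), '.' pass, move left to (0,4)
Step 7: enter (0,4), '.' pass, move left to (0,3)
Step 8: enter (0,3), '.' pass, move left to (0,2)
Step 9: enter (0,2), '.' pass, move left to (0,1)
Step 10: enter (0,1), '.' pass, move left to (0,0)
Step 11: enter (0,0), '.' pass, move left to (0,-1)
Step 12: at (0,-1) — EXIT via left edge, pos 0
Distinct cells visited: 11 (path length 11)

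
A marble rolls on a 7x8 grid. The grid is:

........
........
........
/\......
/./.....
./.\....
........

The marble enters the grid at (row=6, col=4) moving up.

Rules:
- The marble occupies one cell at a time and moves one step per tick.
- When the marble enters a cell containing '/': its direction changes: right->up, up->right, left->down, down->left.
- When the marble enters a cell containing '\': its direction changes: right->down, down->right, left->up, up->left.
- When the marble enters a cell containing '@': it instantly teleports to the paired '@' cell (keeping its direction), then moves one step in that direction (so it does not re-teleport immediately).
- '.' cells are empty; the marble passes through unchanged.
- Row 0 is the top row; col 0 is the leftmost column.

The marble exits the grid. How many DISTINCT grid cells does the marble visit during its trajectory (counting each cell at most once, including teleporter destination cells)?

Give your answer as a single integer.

Step 1: enter (6,4), '.' pass, move up to (5,4)
Step 2: enter (5,4), '.' pass, move up to (4,4)
Step 3: enter (4,4), '.' pass, move up to (3,4)
Step 4: enter (3,4), '.' pass, move up to (2,4)
Step 5: enter (2,4), '.' pass, move up to (1,4)
Step 6: enter (1,4), '.' pass, move up to (0,4)
Step 7: enter (0,4), '.' pass, move up to (-1,4)
Step 8: at (-1,4) — EXIT via top edge, pos 4
Distinct cells visited: 7 (path length 7)

Answer: 7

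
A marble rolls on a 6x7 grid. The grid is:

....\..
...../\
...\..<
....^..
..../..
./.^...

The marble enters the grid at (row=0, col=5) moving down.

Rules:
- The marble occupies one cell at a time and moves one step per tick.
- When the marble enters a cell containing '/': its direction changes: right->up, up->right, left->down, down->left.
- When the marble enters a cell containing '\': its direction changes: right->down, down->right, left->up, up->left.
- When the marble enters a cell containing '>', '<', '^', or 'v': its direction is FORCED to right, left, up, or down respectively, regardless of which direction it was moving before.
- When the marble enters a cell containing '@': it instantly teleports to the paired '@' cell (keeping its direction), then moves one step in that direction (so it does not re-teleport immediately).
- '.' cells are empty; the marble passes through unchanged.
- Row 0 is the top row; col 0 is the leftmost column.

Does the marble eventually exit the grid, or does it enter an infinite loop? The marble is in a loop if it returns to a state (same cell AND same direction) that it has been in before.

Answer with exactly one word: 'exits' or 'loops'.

Answer: exits

Derivation:
Step 1: enter (0,5), '.' pass, move down to (1,5)
Step 2: enter (1,5), '/' deflects down->left, move left to (1,4)
Step 3: enter (1,4), '.' pass, move left to (1,3)
Step 4: enter (1,3), '.' pass, move left to (1,2)
Step 5: enter (1,2), '.' pass, move left to (1,1)
Step 6: enter (1,1), '.' pass, move left to (1,0)
Step 7: enter (1,0), '.' pass, move left to (1,-1)
Step 8: at (1,-1) — EXIT via left edge, pos 1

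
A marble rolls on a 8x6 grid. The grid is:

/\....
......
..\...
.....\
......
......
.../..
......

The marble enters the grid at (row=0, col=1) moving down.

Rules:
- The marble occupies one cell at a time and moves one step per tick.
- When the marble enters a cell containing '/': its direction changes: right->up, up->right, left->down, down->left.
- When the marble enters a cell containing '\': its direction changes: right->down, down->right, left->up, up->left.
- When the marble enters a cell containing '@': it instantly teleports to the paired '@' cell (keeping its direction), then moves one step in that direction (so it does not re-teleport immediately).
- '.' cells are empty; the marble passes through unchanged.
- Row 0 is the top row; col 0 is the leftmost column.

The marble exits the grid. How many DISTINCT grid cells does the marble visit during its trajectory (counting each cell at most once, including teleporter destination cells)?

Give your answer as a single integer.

Step 1: enter (0,1), '\' deflects down->right, move right to (0,2)
Step 2: enter (0,2), '.' pass, move right to (0,3)
Step 3: enter (0,3), '.' pass, move right to (0,4)
Step 4: enter (0,4), '.' pass, move right to (0,5)
Step 5: enter (0,5), '.' pass, move right to (0,6)
Step 6: at (0,6) — EXIT via right edge, pos 0
Distinct cells visited: 5 (path length 5)

Answer: 5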